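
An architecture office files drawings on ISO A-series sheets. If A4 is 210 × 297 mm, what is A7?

A5: ⌊297/2⌋ × 210 = 148 × 210 mm
A6: ⌊210/2⌋ × 148 = 105 × 148 mm
A7: ⌊148/2⌋ × 105 = 74 × 105 mm

74 × 105 mm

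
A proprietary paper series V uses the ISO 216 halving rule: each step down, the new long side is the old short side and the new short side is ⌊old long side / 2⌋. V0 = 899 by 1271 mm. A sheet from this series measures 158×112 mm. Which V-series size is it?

V0: 899 × 1271 mm
V1: 635 × 899 mm
V2: 449 × 635 mm
V3: 317 × 449 mm
V4: 224 × 317 mm
V5: 158 × 224 mm
V6: 112 × 158 mm
V7: 79 × 112 mm
→ matches V6.

V6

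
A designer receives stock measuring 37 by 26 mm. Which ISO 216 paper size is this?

Aspect ratio 37/26 ≈ 1.423 — close to the ISO √2 ≈ 1.414.
In the A-series (A0 area = 1 m²): A10 = 26 × 37 mm.

A10 (26 × 37 mm)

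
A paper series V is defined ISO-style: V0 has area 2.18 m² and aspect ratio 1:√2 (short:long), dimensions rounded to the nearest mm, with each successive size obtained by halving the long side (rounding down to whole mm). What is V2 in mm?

621 × 878 mm

Let V0's short side be w mm. w · w√2 = 2.18 m² = 2,180,000 mm², so w ≈ 1241.6 mm and w√2 ≈ 1755.8 mm → V0 = 1242 × 1756 mm.
V1: ⌊1756/2⌋ × 1242 = 878 × 1242 mm
V2: ⌊1242/2⌋ × 878 = 621 × 878 mm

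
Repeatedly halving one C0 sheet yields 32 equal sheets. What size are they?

32 = 2^5, so 5 halving steps.
C0 → C1 → … → C5 after 5 steps.

C5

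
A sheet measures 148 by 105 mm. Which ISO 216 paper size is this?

A6 (105 × 148 mm)

Aspect ratio 148/105 ≈ 1.410 — close to the ISO √2 ≈ 1.414.
In the A-series (A0 area = 1 m²): A6 = 105 × 148 mm.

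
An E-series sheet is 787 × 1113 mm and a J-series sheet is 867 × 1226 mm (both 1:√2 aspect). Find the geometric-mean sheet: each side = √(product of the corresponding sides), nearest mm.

826 × 1168 mm

Short side: √(787 · 867) = √682329 ≈ 826.0 → 826 mm
Long side: √(1113 · 1226) = √1364538 ≈ 1168.1 → 1168 mm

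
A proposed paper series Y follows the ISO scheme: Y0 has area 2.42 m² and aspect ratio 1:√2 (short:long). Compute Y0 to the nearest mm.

Let the short side be w mm. Then w · w√2 = 2.42 m² = 2,420,000 mm².
w² = 2,420,000/√2, so w ≈ 1308.1 mm; long side = w√2 ≈ 1850.0 mm.

1308 × 1850 mm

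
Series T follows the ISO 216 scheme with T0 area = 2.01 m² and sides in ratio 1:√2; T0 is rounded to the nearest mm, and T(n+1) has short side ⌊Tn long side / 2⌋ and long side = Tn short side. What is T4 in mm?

Let T0's short side be w mm. w · w√2 = 2.01 m² = 2,010,000 mm², so w ≈ 1192.2 mm and w√2 ≈ 1686.0 mm → T0 = 1192 × 1686 mm.
T1: ⌊1686/2⌋ × 1192 = 843 × 1192 mm
T2: ⌊1192/2⌋ × 843 = 596 × 843 mm
T3: ⌊843/2⌋ × 596 = 421 × 596 mm
T4: ⌊596/2⌋ × 421 = 298 × 421 mm

298 × 421 mm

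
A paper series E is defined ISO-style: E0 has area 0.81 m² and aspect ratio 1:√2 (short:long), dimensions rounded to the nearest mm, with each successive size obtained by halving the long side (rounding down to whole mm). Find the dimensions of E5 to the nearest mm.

Let E0's short side be w mm. w · w√2 = 0.81 m² = 810,000 mm², so w ≈ 756.8 mm and w√2 ≈ 1070.3 mm → E0 = 757 × 1070 mm.
E1: ⌊1070/2⌋ × 757 = 535 × 757 mm
E2: ⌊757/2⌋ × 535 = 378 × 535 mm
E3: ⌊535/2⌋ × 378 = 267 × 378 mm
E4: ⌊378/2⌋ × 267 = 189 × 267 mm
E5: ⌊267/2⌋ × 189 = 133 × 189 mm

133 × 189 mm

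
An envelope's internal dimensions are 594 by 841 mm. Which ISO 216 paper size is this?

A1 (594 × 841 mm)

Aspect ratio 841/594 ≈ 1.416 — close to the ISO √2 ≈ 1.414.
In the A-series (A0 area = 1 m²): A1 = 594 × 841 mm.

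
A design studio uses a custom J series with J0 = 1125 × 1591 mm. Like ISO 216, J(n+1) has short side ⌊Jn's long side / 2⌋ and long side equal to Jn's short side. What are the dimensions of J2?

562 × 795 mm

J1: ⌊1591/2⌋ × 1125 = 795 × 1125 mm
J2: ⌊1125/2⌋ × 795 = 562 × 795 mm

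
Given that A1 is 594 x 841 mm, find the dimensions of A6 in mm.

105 × 148 mm

A2: ⌊841/2⌋ × 594 = 420 × 594 mm
A3: ⌊594/2⌋ × 420 = 297 × 420 mm
A4: ⌊420/2⌋ × 297 = 210 × 297 mm
A5: ⌊297/2⌋ × 210 = 148 × 210 mm
A6: ⌊210/2⌋ × 148 = 105 × 148 mm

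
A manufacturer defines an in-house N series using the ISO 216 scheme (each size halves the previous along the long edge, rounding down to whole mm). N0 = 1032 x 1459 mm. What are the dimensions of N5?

182 × 258 mm

N1: ⌊1459/2⌋ × 1032 = 729 × 1032 mm
N2: ⌊1032/2⌋ × 729 = 516 × 729 mm
N3: ⌊729/2⌋ × 516 = 364 × 516 mm
N4: ⌊516/2⌋ × 364 = 258 × 364 mm
N5: ⌊364/2⌋ × 258 = 182 × 258 mm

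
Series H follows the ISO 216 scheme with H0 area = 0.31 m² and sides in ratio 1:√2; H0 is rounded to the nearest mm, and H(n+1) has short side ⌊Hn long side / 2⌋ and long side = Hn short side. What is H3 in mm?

Let H0's short side be w mm. w · w√2 = 0.31 m² = 310,000 mm², so w ≈ 468.2 mm and w√2 ≈ 662.1 mm → H0 = 468 × 662 mm.
H1: ⌊662/2⌋ × 468 = 331 × 468 mm
H2: ⌊468/2⌋ × 331 = 234 × 331 mm
H3: ⌊331/2⌋ × 234 = 165 × 234 mm

165 × 234 mm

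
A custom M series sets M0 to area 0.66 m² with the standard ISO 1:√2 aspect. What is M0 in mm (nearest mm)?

683 × 966 mm

Let the short side be w mm. Then w · w√2 = 0.66 m² = 660,000 mm².
w² = 660,000/√2, so w ≈ 683.1 mm; long side = w√2 ≈ 966.1 mm.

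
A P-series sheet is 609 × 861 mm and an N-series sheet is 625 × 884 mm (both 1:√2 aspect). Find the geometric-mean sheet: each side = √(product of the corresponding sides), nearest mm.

617 × 872 mm

Short side: √(609 · 625) = √380625 ≈ 616.9 → 617 mm
Long side: √(861 · 884) = √761124 ≈ 872.4 → 872 mm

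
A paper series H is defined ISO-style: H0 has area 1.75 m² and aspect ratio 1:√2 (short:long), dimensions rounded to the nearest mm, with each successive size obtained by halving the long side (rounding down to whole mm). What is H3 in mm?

Let H0's short side be w mm. w · w√2 = 1.75 m² = 1,750,000 mm², so w ≈ 1112.4 mm and w√2 ≈ 1573.2 mm → H0 = 1112 × 1573 mm.
H1: ⌊1573/2⌋ × 1112 = 786 × 1112 mm
H2: ⌊1112/2⌋ × 786 = 556 × 786 mm
H3: ⌊786/2⌋ × 556 = 393 × 556 mm

393 × 556 mm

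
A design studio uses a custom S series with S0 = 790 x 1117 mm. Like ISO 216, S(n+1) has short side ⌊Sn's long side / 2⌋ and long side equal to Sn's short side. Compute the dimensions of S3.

279 × 395 mm

S1: ⌊1117/2⌋ × 790 = 558 × 790 mm
S2: ⌊790/2⌋ × 558 = 395 × 558 mm
S3: ⌊558/2⌋ × 395 = 279 × 395 mm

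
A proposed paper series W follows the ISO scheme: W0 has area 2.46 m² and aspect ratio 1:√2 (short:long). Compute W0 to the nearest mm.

Let the short side be w mm. Then w · w√2 = 2.46 m² = 2,460,000 mm².
w² = 2,460,000/√2, so w ≈ 1318.9 mm; long side = w√2 ≈ 1865.2 mm.

1319 × 1865 mm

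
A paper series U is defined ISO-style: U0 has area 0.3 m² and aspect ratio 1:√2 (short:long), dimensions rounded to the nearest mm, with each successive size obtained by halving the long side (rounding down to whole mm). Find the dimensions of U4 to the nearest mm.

115 × 162 mm

Let U0's short side be w mm. w · w√2 = 0.3 m² = 300,000 mm², so w ≈ 460.6 mm and w√2 ≈ 651.4 mm → U0 = 461 × 651 mm.
U1: ⌊651/2⌋ × 461 = 325 × 461 mm
U2: ⌊461/2⌋ × 325 = 230 × 325 mm
U3: ⌊325/2⌋ × 230 = 162 × 230 mm
U4: ⌊230/2⌋ × 162 = 115 × 162 mm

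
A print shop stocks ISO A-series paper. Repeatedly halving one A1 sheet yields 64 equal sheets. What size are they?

64 = 2^6, so 6 halving steps.
A1 → A2 → … → A7 after 6 steps.

A7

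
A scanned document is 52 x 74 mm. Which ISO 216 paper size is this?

A8 (52 × 74 mm)

Aspect ratio 74/52 ≈ 1.423 — close to the ISO √2 ≈ 1.414.
In the A-series (A0 area = 1 m²): A8 = 52 × 74 mm.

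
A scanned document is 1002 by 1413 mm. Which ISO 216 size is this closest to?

B0 (1000 × 1414 mm)

Aspect ratio 1413/1002 ≈ 1.410 — close to the ISO √2 ≈ 1.414.
In the B-series (B0 = 1000 × 1414 mm): B0 = 1000 × 1414 mm.
Off by 3 mm total — nearest standard size.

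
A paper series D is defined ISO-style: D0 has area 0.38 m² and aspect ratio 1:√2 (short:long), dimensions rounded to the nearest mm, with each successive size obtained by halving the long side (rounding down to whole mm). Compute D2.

Let D0's short side be w mm. w · w√2 = 0.38 m² = 380,000 mm², so w ≈ 518.4 mm and w√2 ≈ 733.1 mm → D0 = 518 × 733 mm.
D1: ⌊733/2⌋ × 518 = 366 × 518 mm
D2: ⌊518/2⌋ × 366 = 259 × 366 mm

259 × 366 mm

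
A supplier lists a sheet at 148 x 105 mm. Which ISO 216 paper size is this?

Aspect ratio 148/105 ≈ 1.410 — close to the ISO √2 ≈ 1.414.
In the A-series (A0 area = 1 m²): A6 = 105 × 148 mm.

A6 (105 × 148 mm)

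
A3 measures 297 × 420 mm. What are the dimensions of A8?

A4: ⌊420/2⌋ × 297 = 210 × 297 mm
A5: ⌊297/2⌋ × 210 = 148 × 210 mm
A6: ⌊210/2⌋ × 148 = 105 × 148 mm
A7: ⌊148/2⌋ × 105 = 74 × 105 mm
A8: ⌊105/2⌋ × 74 = 52 × 74 mm

52 × 74 mm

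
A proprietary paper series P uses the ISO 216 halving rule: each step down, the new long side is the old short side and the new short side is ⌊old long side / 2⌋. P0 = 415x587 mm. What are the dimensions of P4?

103 × 146 mm

P1: ⌊587/2⌋ × 415 = 293 × 415 mm
P2: ⌊415/2⌋ × 293 = 207 × 293 mm
P3: ⌊293/2⌋ × 207 = 146 × 207 mm
P4: ⌊207/2⌋ × 146 = 103 × 146 mm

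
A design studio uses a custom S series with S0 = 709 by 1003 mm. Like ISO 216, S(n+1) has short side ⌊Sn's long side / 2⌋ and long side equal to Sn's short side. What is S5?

S1: ⌊1003/2⌋ × 709 = 501 × 709 mm
S2: ⌊709/2⌋ × 501 = 354 × 501 mm
S3: ⌊501/2⌋ × 354 = 250 × 354 mm
S4: ⌊354/2⌋ × 250 = 177 × 250 mm
S5: ⌊250/2⌋ × 177 = 125 × 177 mm

125 × 177 mm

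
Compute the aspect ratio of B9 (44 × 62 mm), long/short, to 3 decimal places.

1.409

62 / 44 = 1.409
ISO 216 targets √2 ≈ 1.414; the -0.005 deviation is from mm rounding.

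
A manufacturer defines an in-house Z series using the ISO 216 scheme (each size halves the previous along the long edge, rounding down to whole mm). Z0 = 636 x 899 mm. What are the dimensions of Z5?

112 × 159 mm

Z1: ⌊899/2⌋ × 636 = 449 × 636 mm
Z2: ⌊636/2⌋ × 449 = 318 × 449 mm
Z3: ⌊449/2⌋ × 318 = 224 × 318 mm
Z4: ⌊318/2⌋ × 224 = 159 × 224 mm
Z5: ⌊224/2⌋ × 159 = 112 × 159 mm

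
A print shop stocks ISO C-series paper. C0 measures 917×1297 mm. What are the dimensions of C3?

324 × 458 mm

C1: ⌊1297/2⌋ × 917 = 648 × 917 mm
C2: ⌊917/2⌋ × 648 = 458 × 648 mm
C3: ⌊648/2⌋ × 458 = 324 × 458 mm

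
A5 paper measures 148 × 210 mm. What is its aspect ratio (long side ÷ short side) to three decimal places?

210 / 148 = 1.419
ISO 216 targets √2 ≈ 1.414; the +0.005 deviation is from mm rounding.

1.419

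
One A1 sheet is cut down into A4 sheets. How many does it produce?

A1 = 594 × 841 mm; A4 = 210 × 297 mm.
Each halving step doubles the count; 3 steps from A1 to A4.
2^3 = 8.

8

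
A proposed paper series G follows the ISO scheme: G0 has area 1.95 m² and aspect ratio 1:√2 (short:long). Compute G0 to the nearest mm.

Let the short side be w mm. Then w · w√2 = 1.95 m² = 1,950,000 mm².
w² = 1,950,000/√2, so w ≈ 1174.2 mm; long side = w√2 ≈ 1660.6 mm.

1174 × 1661 mm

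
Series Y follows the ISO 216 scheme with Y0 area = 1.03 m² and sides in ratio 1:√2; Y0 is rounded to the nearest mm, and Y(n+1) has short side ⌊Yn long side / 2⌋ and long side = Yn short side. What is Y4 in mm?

213 × 301 mm

Let Y0's short side be w mm. w · w√2 = 1.03 m² = 1,030,000 mm², so w ≈ 853.4 mm and w√2 ≈ 1206.9 mm → Y0 = 853 × 1207 mm.
Y1: ⌊1207/2⌋ × 853 = 603 × 853 mm
Y2: ⌊853/2⌋ × 603 = 426 × 603 mm
Y3: ⌊603/2⌋ × 426 = 301 × 426 mm
Y4: ⌊426/2⌋ × 301 = 213 × 301 mm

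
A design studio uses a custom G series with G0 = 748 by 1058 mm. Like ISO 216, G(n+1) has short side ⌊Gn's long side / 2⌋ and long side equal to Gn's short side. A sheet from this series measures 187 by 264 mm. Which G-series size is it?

G0: 748 × 1058 mm
G1: 529 × 748 mm
G2: 374 × 529 mm
G3: 264 × 374 mm
G4: 187 × 264 mm
G5: 132 × 187 mm
→ matches G4.

G4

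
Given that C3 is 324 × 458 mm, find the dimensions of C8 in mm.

C4: ⌊458/2⌋ × 324 = 229 × 324 mm
C5: ⌊324/2⌋ × 229 = 162 × 229 mm
C6: ⌊229/2⌋ × 162 = 114 × 162 mm
C7: ⌊162/2⌋ × 114 = 81 × 114 mm
C8: ⌊114/2⌋ × 81 = 57 × 81 mm

57 × 81 mm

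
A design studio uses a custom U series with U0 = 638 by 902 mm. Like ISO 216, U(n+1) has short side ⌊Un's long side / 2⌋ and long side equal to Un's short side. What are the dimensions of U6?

79 × 112 mm

U1: ⌊902/2⌋ × 638 = 451 × 638 mm
U2: ⌊638/2⌋ × 451 = 319 × 451 mm
U3: ⌊451/2⌋ × 319 = 225 × 319 mm
U4: ⌊319/2⌋ × 225 = 159 × 225 mm
U5: ⌊225/2⌋ × 159 = 112 × 159 mm
U6: ⌊159/2⌋ × 112 = 79 × 112 mm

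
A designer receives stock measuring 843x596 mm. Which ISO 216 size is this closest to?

A1 (594 × 841 mm)

Aspect ratio 843/596 ≈ 1.414 — close to the ISO √2 ≈ 1.414.
In the A-series (A0 area = 1 m²): A1 = 594 × 841 mm.
Off by 4 mm total — nearest standard size.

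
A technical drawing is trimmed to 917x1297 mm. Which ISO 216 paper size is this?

Aspect ratio 1297/917 ≈ 1.414 — close to the ISO √2 ≈ 1.414.
In the C-series (envelope sizes, between A and B): C0 = 917 × 1297 mm.

C0 (917 × 1297 mm)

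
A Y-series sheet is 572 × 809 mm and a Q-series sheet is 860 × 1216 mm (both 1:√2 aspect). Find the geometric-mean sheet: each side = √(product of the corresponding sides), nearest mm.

701 × 992 mm

Short side: √(572 · 860) = √491920 ≈ 701.4 → 701 mm
Long side: √(809 · 1216) = √983744 ≈ 991.8 → 992 mm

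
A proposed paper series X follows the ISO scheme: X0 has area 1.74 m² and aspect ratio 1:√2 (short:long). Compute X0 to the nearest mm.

Let the short side be w mm. Then w · w√2 = 1.74 m² = 1,740,000 mm².
w² = 1,740,000/√2, so w ≈ 1109.2 mm; long side = w√2 ≈ 1568.7 mm.

1109 × 1569 mm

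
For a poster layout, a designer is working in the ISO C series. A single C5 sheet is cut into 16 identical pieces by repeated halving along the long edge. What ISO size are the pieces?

16 = 2^4, so 4 halving steps.
C5 → C6 → … → C9 after 4 steps.

C9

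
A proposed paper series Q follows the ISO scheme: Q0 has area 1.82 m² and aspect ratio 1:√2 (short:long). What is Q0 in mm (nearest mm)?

Let the short side be w mm. Then w · w√2 = 1.82 m² = 1,820,000 mm².
w² = 1,820,000/√2, so w ≈ 1134.4 mm; long side = w√2 ≈ 1604.3 mm.

1134 × 1604 mm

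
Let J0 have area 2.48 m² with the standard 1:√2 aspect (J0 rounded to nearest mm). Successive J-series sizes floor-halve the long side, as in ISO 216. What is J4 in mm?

331 × 468 mm

Let J0's short side be w mm. w · w√2 = 2.48 m² = 2,480,000 mm², so w ≈ 1324.2 mm and w√2 ≈ 1872.8 mm → J0 = 1324 × 1873 mm.
J1: ⌊1873/2⌋ × 1324 = 936 × 1324 mm
J2: ⌊1324/2⌋ × 936 = 662 × 936 mm
J3: ⌊936/2⌋ × 662 = 468 × 662 mm
J4: ⌊662/2⌋ × 468 = 331 × 468 mm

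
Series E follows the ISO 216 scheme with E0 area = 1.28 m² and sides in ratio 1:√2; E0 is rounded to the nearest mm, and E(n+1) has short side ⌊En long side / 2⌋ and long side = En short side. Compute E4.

Let E0's short side be w mm. w · w√2 = 1.28 m² = 1,280,000 mm², so w ≈ 951.4 mm and w√2 ≈ 1345.4 mm → E0 = 951 × 1345 mm.
E1: ⌊1345/2⌋ × 951 = 672 × 951 mm
E2: ⌊951/2⌋ × 672 = 475 × 672 mm
E3: ⌊672/2⌋ × 475 = 336 × 475 mm
E4: ⌊475/2⌋ × 336 = 237 × 336 mm

237 × 336 mm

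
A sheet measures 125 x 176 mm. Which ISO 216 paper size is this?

B6 (125 × 176 mm)

Aspect ratio 176/125 ≈ 1.408 — close to the ISO √2 ≈ 1.414.
In the B-series (B0 = 1000 × 1414 mm): B6 = 125 × 176 mm.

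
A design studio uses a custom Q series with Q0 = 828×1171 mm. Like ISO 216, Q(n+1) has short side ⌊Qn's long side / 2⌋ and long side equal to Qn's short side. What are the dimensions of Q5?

146 × 207 mm

Q1: ⌊1171/2⌋ × 828 = 585 × 828 mm
Q2: ⌊828/2⌋ × 585 = 414 × 585 mm
Q3: ⌊585/2⌋ × 414 = 292 × 414 mm
Q4: ⌊414/2⌋ × 292 = 207 × 292 mm
Q5: ⌊292/2⌋ × 207 = 146 × 207 mm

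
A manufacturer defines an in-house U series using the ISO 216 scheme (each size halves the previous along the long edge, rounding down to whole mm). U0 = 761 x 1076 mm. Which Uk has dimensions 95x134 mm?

U0: 761 × 1076 mm
U1: 538 × 761 mm
U2: 380 × 538 mm
U3: 269 × 380 mm
U4: 190 × 269 mm
U5: 134 × 190 mm
U6: 95 × 134 mm
U7: 67 × 95 mm
→ matches U6.

U6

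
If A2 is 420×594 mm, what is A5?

A3: ⌊594/2⌋ × 420 = 297 × 420 mm
A4: ⌊420/2⌋ × 297 = 210 × 297 mm
A5: ⌊297/2⌋ × 210 = 148 × 210 mm

148 × 210 mm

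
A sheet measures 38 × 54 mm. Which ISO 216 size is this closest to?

Aspect ratio 54/38 ≈ 1.421 — close to the ISO √2 ≈ 1.414.
In the A-series (A0 area = 1 m²): A9 = 37 × 52 mm.
Off by 3 mm total — nearest standard size.

A9 (37 × 52 mm)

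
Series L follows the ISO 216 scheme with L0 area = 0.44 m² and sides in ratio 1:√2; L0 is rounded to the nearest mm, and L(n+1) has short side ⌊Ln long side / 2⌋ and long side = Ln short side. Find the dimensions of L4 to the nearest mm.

139 × 197 mm

Let L0's short side be w mm. w · w√2 = 0.44 m² = 440,000 mm², so w ≈ 557.8 mm and w√2 ≈ 788.8 mm → L0 = 558 × 789 mm.
L1: ⌊789/2⌋ × 558 = 394 × 558 mm
L2: ⌊558/2⌋ × 394 = 279 × 394 mm
L3: ⌊394/2⌋ × 279 = 197 × 279 mm
L4: ⌊279/2⌋ × 197 = 139 × 197 mm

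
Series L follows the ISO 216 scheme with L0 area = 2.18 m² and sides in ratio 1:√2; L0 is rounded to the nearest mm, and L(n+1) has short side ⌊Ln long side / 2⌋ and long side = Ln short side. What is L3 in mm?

Let L0's short side be w mm. w · w√2 = 2.18 m² = 2,180,000 mm², so w ≈ 1241.6 mm and w√2 ≈ 1755.8 mm → L0 = 1242 × 1756 mm.
L1: ⌊1756/2⌋ × 1242 = 878 × 1242 mm
L2: ⌊1242/2⌋ × 878 = 621 × 878 mm
L3: ⌊878/2⌋ × 621 = 439 × 621 mm

439 × 621 mm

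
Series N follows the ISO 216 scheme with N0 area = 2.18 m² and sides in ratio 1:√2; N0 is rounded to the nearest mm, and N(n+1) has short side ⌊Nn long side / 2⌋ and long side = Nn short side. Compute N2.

Let N0's short side be w mm. w · w√2 = 2.18 m² = 2,180,000 mm², so w ≈ 1241.6 mm and w√2 ≈ 1755.8 mm → N0 = 1242 × 1756 mm.
N1: ⌊1756/2⌋ × 1242 = 878 × 1242 mm
N2: ⌊1242/2⌋ × 878 = 621 × 878 mm

621 × 878 mm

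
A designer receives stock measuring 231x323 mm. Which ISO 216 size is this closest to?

C4 (229 × 324 mm)

Aspect ratio 323/231 ≈ 1.398 (ISO target is √2 ≈ 1.414).
In the C-series (envelope sizes, between A and B): C4 = 229 × 324 mm.
Off by 3 mm total — nearest standard size.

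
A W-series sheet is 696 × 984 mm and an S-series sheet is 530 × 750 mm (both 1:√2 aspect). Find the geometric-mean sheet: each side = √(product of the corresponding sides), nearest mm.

Short side: √(696 · 530) = √368880 ≈ 607.4 → 607 mm
Long side: √(984 · 750) = √738000 ≈ 859.1 → 859 mm

607 × 859 mm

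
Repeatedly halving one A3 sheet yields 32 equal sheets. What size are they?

A8

32 = 2^5, so 5 halving steps.
A3 → A4 → … → A8 after 5 steps.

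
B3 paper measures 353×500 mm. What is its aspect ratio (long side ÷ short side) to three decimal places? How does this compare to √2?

500 / 353 = 1.416
ISO 216 targets √2 ≈ 1.414; the +0.002 deviation is from mm rounding.

1.416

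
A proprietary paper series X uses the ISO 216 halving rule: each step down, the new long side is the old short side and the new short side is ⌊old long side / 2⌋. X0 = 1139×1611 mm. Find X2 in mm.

569 × 805 mm

X1: ⌊1611/2⌋ × 1139 = 805 × 1139 mm
X2: ⌊1139/2⌋ × 805 = 569 × 805 mm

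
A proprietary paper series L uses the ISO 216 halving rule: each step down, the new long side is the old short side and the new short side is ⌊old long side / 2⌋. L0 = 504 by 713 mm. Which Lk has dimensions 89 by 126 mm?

L5

L0: 504 × 713 mm
L1: 356 × 504 mm
L2: 252 × 356 mm
L3: 178 × 252 mm
L4: 126 × 178 mm
L5: 89 × 126 mm
L6: 63 × 89 mm
→ matches L5.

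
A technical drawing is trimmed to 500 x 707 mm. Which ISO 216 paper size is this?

Aspect ratio 707/500 ≈ 1.414 — close to the ISO √2 ≈ 1.414.
In the B-series (B0 = 1000 × 1414 mm): B2 = 500 × 707 mm.

B2 (500 × 707 mm)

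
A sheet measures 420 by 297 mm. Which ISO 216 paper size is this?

A3 (297 × 420 mm)

Aspect ratio 420/297 ≈ 1.414 — close to the ISO √2 ≈ 1.414.
In the A-series (A0 area = 1 m²): A3 = 297 × 420 mm.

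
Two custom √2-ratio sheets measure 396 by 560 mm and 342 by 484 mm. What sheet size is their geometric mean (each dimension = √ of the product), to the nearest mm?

Short side: √(396 · 342) = √135432 ≈ 368.0 → 368 mm
Long side: √(560 · 484) = √271040 ≈ 520.6 → 521 mm

368 × 521 mm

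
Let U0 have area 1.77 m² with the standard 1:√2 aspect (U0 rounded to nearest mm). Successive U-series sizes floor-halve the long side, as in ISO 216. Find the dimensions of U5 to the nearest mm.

197 × 279 mm

Let U0's short side be w mm. w · w√2 = 1.77 m² = 1,770,000 mm², so w ≈ 1118.7 mm and w√2 ≈ 1582.1 mm → U0 = 1119 × 1582 mm.
U1: ⌊1582/2⌋ × 1119 = 791 × 1119 mm
U2: ⌊1119/2⌋ × 791 = 559 × 791 mm
U3: ⌊791/2⌋ × 559 = 395 × 559 mm
U4: ⌊559/2⌋ × 395 = 279 × 395 mm
U5: ⌊395/2⌋ × 279 = 197 × 279 mm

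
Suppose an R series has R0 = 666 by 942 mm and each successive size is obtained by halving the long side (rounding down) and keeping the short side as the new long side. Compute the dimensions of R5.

R1 = 471 × 666 mm (from R0 by 1 halving).
R2: ⌊666/2⌋ × 471 = 333 × 471 mm
R3: ⌊471/2⌋ × 333 = 235 × 333 mm
R4: ⌊333/2⌋ × 235 = 166 × 235 mm
R5: ⌊235/2⌋ × 166 = 117 × 166 mm

117 × 166 mm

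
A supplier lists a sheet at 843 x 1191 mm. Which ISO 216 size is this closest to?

Aspect ratio 1191/843 ≈ 1.413 — close to the ISO √2 ≈ 1.414.
In the A-series (A0 area = 1 m²): A0 = 841 × 1189 mm.
Off by 4 mm total — nearest standard size.

A0 (841 × 1189 mm)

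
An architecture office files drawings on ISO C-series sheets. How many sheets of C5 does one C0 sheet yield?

Each ISO step halves the sheet: 1 × C0 → 2 × C1 → 4 × C2 → 8 × C3 → …
From C0 to C5 is 5 halving steps: 2^5 = 32.

32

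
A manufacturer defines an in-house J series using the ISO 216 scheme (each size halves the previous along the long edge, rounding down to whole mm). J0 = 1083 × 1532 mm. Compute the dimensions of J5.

J1 = 766 × 1083 mm (from J0 by 1 halving).
J2: ⌊1083/2⌋ × 766 = 541 × 766 mm
J3: ⌊766/2⌋ × 541 = 383 × 541 mm
J4: ⌊541/2⌋ × 383 = 270 × 383 mm
J5: ⌊383/2⌋ × 270 = 191 × 270 mm

191 × 270 mm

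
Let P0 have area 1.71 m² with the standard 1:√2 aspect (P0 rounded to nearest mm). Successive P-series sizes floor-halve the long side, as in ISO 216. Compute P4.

275 × 388 mm

Let P0's short side be w mm. w · w√2 = 1.71 m² = 1,710,000 mm², so w ≈ 1099.6 mm and w√2 ≈ 1555.1 mm → P0 = 1100 × 1555 mm.
P1: ⌊1555/2⌋ × 1100 = 777 × 1100 mm
P2: ⌊1100/2⌋ × 777 = 550 × 777 mm
P3: ⌊777/2⌋ × 550 = 388 × 550 mm
P4: ⌊550/2⌋ × 388 = 275 × 388 mm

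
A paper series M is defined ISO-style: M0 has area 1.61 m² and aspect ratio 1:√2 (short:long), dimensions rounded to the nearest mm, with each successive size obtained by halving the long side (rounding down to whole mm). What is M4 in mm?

Let M0's short side be w mm. w · w√2 = 1.61 m² = 1,610,000 mm², so w ≈ 1067.0 mm and w√2 ≈ 1508.9 mm → M0 = 1067 × 1509 mm.
M1: ⌊1509/2⌋ × 1067 = 754 × 1067 mm
M2: ⌊1067/2⌋ × 754 = 533 × 754 mm
M3: ⌊754/2⌋ × 533 = 377 × 533 mm
M4: ⌊533/2⌋ × 377 = 266 × 377 mm

266 × 377 mm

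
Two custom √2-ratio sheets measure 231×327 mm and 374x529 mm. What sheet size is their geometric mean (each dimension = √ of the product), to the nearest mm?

Short side: √(231 · 374) = √86394 ≈ 293.9 → 294 mm
Long side: √(327 · 529) = √172983 ≈ 415.9 → 416 mm

294 × 416 mm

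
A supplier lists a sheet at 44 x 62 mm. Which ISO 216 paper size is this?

B9 (44 × 62 mm)

Aspect ratio 62/44 ≈ 1.409 — close to the ISO √2 ≈ 1.414.
In the B-series (B0 = 1000 × 1414 mm): B9 = 44 × 62 mm.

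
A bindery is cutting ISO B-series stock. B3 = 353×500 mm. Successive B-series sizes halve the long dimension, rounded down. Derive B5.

B4: ⌊500/2⌋ × 353 = 250 × 353 mm
B5: ⌊353/2⌋ × 250 = 176 × 250 mm

176 × 250 mm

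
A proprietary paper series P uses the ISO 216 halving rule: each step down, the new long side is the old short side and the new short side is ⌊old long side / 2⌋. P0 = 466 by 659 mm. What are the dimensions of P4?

P1: ⌊659/2⌋ × 466 = 329 × 466 mm
P2: ⌊466/2⌋ × 329 = 233 × 329 mm
P3: ⌊329/2⌋ × 233 = 164 × 233 mm
P4: ⌊233/2⌋ × 164 = 116 × 164 mm

116 × 164 mm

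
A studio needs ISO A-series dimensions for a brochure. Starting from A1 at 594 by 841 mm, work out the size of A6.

A2: ⌊841/2⌋ × 594 = 420 × 594 mm
A3: ⌊594/2⌋ × 420 = 297 × 420 mm
A4: ⌊420/2⌋ × 297 = 210 × 297 mm
A5: ⌊297/2⌋ × 210 = 148 × 210 mm
A6: ⌊210/2⌋ × 148 = 105 × 148 mm

105 × 148 mm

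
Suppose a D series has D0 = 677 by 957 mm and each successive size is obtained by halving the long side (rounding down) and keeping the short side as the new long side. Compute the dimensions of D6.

D1 = 478 × 677 mm (from D0 by 1 halving).
D2: ⌊677/2⌋ × 478 = 338 × 478 mm
D3: ⌊478/2⌋ × 338 = 239 × 338 mm
D4: ⌊338/2⌋ × 239 = 169 × 239 mm
D5: ⌊239/2⌋ × 169 = 119 × 169 mm
D6: ⌊169/2⌋ × 119 = 84 × 119 mm

84 × 119 mm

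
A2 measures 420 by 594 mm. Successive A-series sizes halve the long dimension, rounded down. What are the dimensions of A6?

105 × 148 mm

A3: ⌊594/2⌋ × 420 = 297 × 420 mm
A4: ⌊420/2⌋ × 297 = 210 × 297 mm
A5: ⌊297/2⌋ × 210 = 148 × 210 mm
A6: ⌊210/2⌋ × 148 = 105 × 148 mm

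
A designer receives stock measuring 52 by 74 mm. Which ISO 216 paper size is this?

A8 (52 × 74 mm)

Aspect ratio 74/52 ≈ 1.423 — close to the ISO √2 ≈ 1.414.
In the A-series (A0 area = 1 m²): A8 = 52 × 74 mm.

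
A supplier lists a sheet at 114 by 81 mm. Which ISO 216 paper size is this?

C7 (81 × 114 mm)

Aspect ratio 114/81 ≈ 1.407 — close to the ISO √2 ≈ 1.414.
In the C-series (envelope sizes, between A and B): C7 = 81 × 114 mm.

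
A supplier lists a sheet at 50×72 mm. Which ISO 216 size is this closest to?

Aspect ratio 72/50 ≈ 1.440 (ISO target is √2 ≈ 1.414).
In the A-series (A0 area = 1 m²): A8 = 52 × 74 mm.
Off by 4 mm total — nearest standard size.

A8 (52 × 74 mm)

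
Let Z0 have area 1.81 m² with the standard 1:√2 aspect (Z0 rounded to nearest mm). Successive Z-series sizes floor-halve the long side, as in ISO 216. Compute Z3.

400 × 565 mm

Let Z0's short side be w mm. w · w√2 = 1.81 m² = 1,810,000 mm², so w ≈ 1131.3 mm and w√2 ≈ 1599.9 mm → Z0 = 1131 × 1600 mm.
Z1: ⌊1600/2⌋ × 1131 = 800 × 1131 mm
Z2: ⌊1131/2⌋ × 800 = 565 × 800 mm
Z3: ⌊800/2⌋ × 565 = 400 × 565 mm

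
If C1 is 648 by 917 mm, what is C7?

C2: ⌊917/2⌋ × 648 = 458 × 648 mm
C3: ⌊648/2⌋ × 458 = 324 × 458 mm
C4: ⌊458/2⌋ × 324 = 229 × 324 mm
C5: ⌊324/2⌋ × 229 = 162 × 229 mm
C6: ⌊229/2⌋ × 162 = 114 × 162 mm
C7: ⌊162/2⌋ × 114 = 81 × 114 mm

81 × 114 mm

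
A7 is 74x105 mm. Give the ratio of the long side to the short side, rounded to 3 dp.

105 / 74 = 1.419
ISO 216 targets √2 ≈ 1.414; the +0.005 deviation is from mm rounding.

1.419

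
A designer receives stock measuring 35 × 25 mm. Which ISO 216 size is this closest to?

A10 (26 × 37 mm)

Aspect ratio 35/25 ≈ 1.400 — close to the ISO √2 ≈ 1.414.
In the A-series (A0 area = 1 m²): A10 = 26 × 37 mm.
Off by 3 mm total — nearest standard size.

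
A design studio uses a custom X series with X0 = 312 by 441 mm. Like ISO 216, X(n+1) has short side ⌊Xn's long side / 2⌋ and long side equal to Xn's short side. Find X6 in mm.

X1: ⌊441/2⌋ × 312 = 220 × 312 mm
X2: ⌊312/2⌋ × 220 = 156 × 220 mm
X3: ⌊220/2⌋ × 156 = 110 × 156 mm
X4: ⌊156/2⌋ × 110 = 78 × 110 mm
X5: ⌊110/2⌋ × 78 = 55 × 78 mm
X6: ⌊78/2⌋ × 55 = 39 × 55 mm

39 × 55 mm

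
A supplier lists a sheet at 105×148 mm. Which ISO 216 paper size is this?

A6 (105 × 148 mm)

Aspect ratio 148/105 ≈ 1.410 — close to the ISO √2 ≈ 1.414.
In the A-series (A0 area = 1 m²): A6 = 105 × 148 mm.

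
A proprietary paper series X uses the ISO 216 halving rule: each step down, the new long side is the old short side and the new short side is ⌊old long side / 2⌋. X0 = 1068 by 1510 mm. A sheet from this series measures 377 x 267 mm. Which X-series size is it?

X4

X0: 1068 × 1510 mm
X1: 755 × 1068 mm
X2: 534 × 755 mm
X3: 377 × 534 mm
X4: 267 × 377 mm
X5: 188 × 267 mm
→ matches X4.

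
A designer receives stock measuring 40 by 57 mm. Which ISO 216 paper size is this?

Aspect ratio 57/40 ≈ 1.425 — close to the ISO √2 ≈ 1.414.
In the C-series (envelope sizes, between A and B): C9 = 40 × 57 mm.

C9 (40 × 57 mm)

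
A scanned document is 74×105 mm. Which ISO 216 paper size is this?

A7 (74 × 105 mm)

Aspect ratio 105/74 ≈ 1.419 — close to the ISO √2 ≈ 1.414.
In the A-series (A0 area = 1 m²): A7 = 74 × 105 mm.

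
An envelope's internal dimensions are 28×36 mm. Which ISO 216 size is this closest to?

Aspect ratio 36/28 ≈ 1.286 (ISO target is √2 ≈ 1.414).
In the A-series (A0 area = 1 m²): A10 = 26 × 37 mm.
Off by 3 mm total — nearest standard size.

A10 (26 × 37 mm)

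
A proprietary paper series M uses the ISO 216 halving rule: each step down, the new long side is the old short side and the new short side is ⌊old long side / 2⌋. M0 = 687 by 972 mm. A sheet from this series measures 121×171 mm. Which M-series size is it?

M0: 687 × 972 mm
M1: 486 × 687 mm
M2: 343 × 486 mm
M3: 243 × 343 mm
M4: 171 × 243 mm
M5: 121 × 171 mm
M6: 85 × 121 mm
→ matches M5.

M5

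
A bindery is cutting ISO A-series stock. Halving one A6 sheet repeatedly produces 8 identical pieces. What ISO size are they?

A9

8 = 2^3, so 3 halving steps.
A6 → A7 → … → A9 after 3 steps.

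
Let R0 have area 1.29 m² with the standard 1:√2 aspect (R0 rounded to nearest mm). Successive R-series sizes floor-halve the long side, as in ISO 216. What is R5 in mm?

168 × 238 mm

Let R0's short side be w mm. w · w√2 = 1.29 m² = 1,290,000 mm², so w ≈ 955.1 mm and w√2 ≈ 1350.7 mm → R0 = 955 × 1351 mm.
R1: ⌊1351/2⌋ × 955 = 675 × 955 mm
R2: ⌊955/2⌋ × 675 = 477 × 675 mm
R3: ⌊675/2⌋ × 477 = 337 × 477 mm
R4: ⌊477/2⌋ × 337 = 238 × 337 mm
R5: ⌊337/2⌋ × 238 = 168 × 238 mm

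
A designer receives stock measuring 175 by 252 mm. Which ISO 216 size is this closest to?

Aspect ratio 252/175 ≈ 1.440 (ISO target is √2 ≈ 1.414).
In the B-series (B0 = 1000 × 1414 mm): B5 = 176 × 250 mm.
Off by 3 mm total — nearest standard size.

B5 (176 × 250 mm)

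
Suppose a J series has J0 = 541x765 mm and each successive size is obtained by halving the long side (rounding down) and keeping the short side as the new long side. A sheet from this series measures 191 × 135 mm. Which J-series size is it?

J4

J0: 541 × 765 mm
J1: 382 × 541 mm
J2: 270 × 382 mm
J3: 191 × 270 mm
J4: 135 × 191 mm
J5: 95 × 135 mm
→ matches J4.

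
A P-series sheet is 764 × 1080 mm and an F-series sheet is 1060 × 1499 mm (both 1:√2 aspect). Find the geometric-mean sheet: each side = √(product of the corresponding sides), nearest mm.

900 × 1272 mm

Short side: √(764 · 1060) = √809840 ≈ 899.9 → 900 mm
Long side: √(1080 · 1499) = √1618920 ≈ 1272.4 → 1272 mm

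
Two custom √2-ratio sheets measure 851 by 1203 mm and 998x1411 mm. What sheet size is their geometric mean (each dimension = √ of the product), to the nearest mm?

922 × 1303 mm

Short side: √(851 · 998) = √849298 ≈ 921.6 → 922 mm
Long side: √(1203 · 1411) = √1697433 ≈ 1302.9 → 1303 mm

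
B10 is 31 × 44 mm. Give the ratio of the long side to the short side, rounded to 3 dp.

1.419

44 / 31 = 1.419
ISO 216 targets √2 ≈ 1.414; the +0.005 deviation is from mm rounding.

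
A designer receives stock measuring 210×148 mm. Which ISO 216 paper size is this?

A5 (148 × 210 mm)

Aspect ratio 210/148 ≈ 1.419 — close to the ISO √2 ≈ 1.414.
In the A-series (A0 area = 1 m²): A5 = 148 × 210 mm.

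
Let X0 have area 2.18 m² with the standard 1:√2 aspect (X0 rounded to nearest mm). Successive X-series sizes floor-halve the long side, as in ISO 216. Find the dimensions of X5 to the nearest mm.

Let X0's short side be w mm. w · w√2 = 2.18 m² = 2,180,000 mm², so w ≈ 1241.6 mm and w√2 ≈ 1755.8 mm → X0 = 1242 × 1756 mm.
X1: ⌊1756/2⌋ × 1242 = 878 × 1242 mm
X2: ⌊1242/2⌋ × 878 = 621 × 878 mm
X3: ⌊878/2⌋ × 621 = 439 × 621 mm
X4: ⌊621/2⌋ × 439 = 310 × 439 mm
X5: ⌊439/2⌋ × 310 = 219 × 310 mm

219 × 310 mm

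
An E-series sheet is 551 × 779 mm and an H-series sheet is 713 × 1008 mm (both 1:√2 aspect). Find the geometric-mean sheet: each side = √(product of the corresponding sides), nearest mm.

Short side: √(551 · 713) = √392863 ≈ 626.8 → 627 mm
Long side: √(779 · 1008) = √785232 ≈ 886.1 → 886 mm

627 × 886 mm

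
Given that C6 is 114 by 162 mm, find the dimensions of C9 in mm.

40 × 57 mm

C7: ⌊162/2⌋ × 114 = 81 × 114 mm
C8: ⌊114/2⌋ × 81 = 57 × 81 mm
C9: ⌊81/2⌋ × 57 = 40 × 57 mm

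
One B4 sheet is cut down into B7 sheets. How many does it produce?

Each ISO step halves the sheet: 1 × B4 → 2 × B5 → 4 × B6 → 8 × B7
From B4 to B7 is 3 halving steps: 2^3 = 8.

8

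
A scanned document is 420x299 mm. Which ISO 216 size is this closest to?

A3 (297 × 420 mm)

Aspect ratio 420/299 ≈ 1.405 — close to the ISO √2 ≈ 1.414.
In the A-series (A0 area = 1 m²): A3 = 297 × 420 mm.
Off by 2 mm total — nearest standard size.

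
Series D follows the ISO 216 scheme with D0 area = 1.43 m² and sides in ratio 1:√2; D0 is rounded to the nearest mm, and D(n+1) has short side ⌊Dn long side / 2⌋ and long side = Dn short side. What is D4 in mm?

Let D0's short side be w mm. w · w√2 = 1.43 m² = 1,430,000 mm², so w ≈ 1005.6 mm and w√2 ≈ 1422.1 mm → D0 = 1006 × 1422 mm.
D1: ⌊1422/2⌋ × 1006 = 711 × 1006 mm
D2: ⌊1006/2⌋ × 711 = 503 × 711 mm
D3: ⌊711/2⌋ × 503 = 355 × 503 mm
D4: ⌊503/2⌋ × 355 = 251 × 355 mm

251 × 355 mm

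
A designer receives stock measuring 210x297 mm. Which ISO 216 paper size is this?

A4 (210 × 297 mm)

Aspect ratio 297/210 ≈ 1.414 — close to the ISO √2 ≈ 1.414.
In the A-series (A0 area = 1 m²): A4 = 210 × 297 mm.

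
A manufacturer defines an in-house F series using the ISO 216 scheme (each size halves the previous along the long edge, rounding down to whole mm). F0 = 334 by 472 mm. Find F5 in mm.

F1: ⌊472/2⌋ × 334 = 236 × 334 mm
F2: ⌊334/2⌋ × 236 = 167 × 236 mm
F3: ⌊236/2⌋ × 167 = 118 × 167 mm
F4: ⌊167/2⌋ × 118 = 83 × 118 mm
F5: ⌊118/2⌋ × 83 = 59 × 83 mm

59 × 83 mm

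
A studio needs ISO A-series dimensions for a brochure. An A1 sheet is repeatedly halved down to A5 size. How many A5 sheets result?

16

Each ISO step halves the sheet: 1 × A1 → 2 × A2 → 4 × A3 → 8 × A4 → …
From A1 to A5 is 4 halving steps: 2^4 = 16.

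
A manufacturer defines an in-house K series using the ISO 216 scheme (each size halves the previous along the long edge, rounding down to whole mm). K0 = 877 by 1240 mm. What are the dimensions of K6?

109 × 155 mm

K1 = 620 × 877 mm (from K0 by 1 halving).
K2: ⌊877/2⌋ × 620 = 438 × 620 mm
K3: ⌊620/2⌋ × 438 = 310 × 438 mm
K4: ⌊438/2⌋ × 310 = 219 × 310 mm
K5: ⌊310/2⌋ × 219 = 155 × 219 mm
K6: ⌊219/2⌋ × 155 = 109 × 155 mm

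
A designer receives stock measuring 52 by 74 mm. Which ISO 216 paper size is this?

Aspect ratio 74/52 ≈ 1.423 — close to the ISO √2 ≈ 1.414.
In the A-series (A0 area = 1 m²): A8 = 52 × 74 mm.

A8 (52 × 74 mm)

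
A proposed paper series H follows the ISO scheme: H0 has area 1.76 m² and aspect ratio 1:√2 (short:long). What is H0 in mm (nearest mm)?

Let the short side be w mm. Then w · w√2 = 1.76 m² = 1,760,000 mm².
w² = 1,760,000/√2, so w ≈ 1115.6 mm; long side = w√2 ≈ 1577.7 mm.

1116 × 1578 mm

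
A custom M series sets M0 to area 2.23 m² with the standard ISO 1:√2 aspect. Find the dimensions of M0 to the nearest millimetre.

Let the short side be w mm. Then w · w√2 = 2.23 m² = 2,230,000 mm².
w² = 2,230,000/√2, so w ≈ 1255.7 mm; long side = w√2 ≈ 1775.9 mm.

1256 × 1776 mm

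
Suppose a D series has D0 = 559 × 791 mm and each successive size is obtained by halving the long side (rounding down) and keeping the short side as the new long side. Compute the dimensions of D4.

D1: ⌊791/2⌋ × 559 = 395 × 559 mm
D2: ⌊559/2⌋ × 395 = 279 × 395 mm
D3: ⌊395/2⌋ × 279 = 197 × 279 mm
D4: ⌊279/2⌋ × 197 = 139 × 197 mm

139 × 197 mm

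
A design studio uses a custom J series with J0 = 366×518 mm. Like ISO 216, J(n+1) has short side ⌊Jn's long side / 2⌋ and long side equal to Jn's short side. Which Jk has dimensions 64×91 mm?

J0: 366 × 518 mm
J1: 259 × 366 mm
J2: 183 × 259 mm
J3: 129 × 183 mm
J4: 91 × 129 mm
J5: 64 × 91 mm
J6: 45 × 64 mm
→ matches J5.

J5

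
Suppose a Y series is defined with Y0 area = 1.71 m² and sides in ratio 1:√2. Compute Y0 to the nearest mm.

1100 × 1555 mm

Let the short side be w mm. Then w · w√2 = 1.71 m² = 1,710,000 mm².
w² = 1,710,000/√2, so w ≈ 1099.6 mm; long side = w√2 ≈ 1555.1 mm.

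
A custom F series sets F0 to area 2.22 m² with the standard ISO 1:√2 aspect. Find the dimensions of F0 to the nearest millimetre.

Let the short side be w mm. Then w · w√2 = 2.22 m² = 2,220,000 mm².
w² = 2,220,000/√2, so w ≈ 1252.9 mm; long side = w√2 ≈ 1771.9 mm.

1253 × 1772 mm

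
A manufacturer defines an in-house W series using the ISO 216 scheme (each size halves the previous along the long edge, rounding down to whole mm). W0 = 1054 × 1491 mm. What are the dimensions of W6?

131 × 186 mm

W1 = 745 × 1054 mm (from W0 by 1 halving).
W2: ⌊1054/2⌋ × 745 = 527 × 745 mm
W3: ⌊745/2⌋ × 527 = 372 × 527 mm
W4: ⌊527/2⌋ × 372 = 263 × 372 mm
W5: ⌊372/2⌋ × 263 = 186 × 263 mm
W6: ⌊263/2⌋ × 186 = 131 × 186 mm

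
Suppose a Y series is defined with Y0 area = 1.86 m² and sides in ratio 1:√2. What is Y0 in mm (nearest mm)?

1147 × 1622 mm

Let the short side be w mm. Then w · w√2 = 1.86 m² = 1,860,000 mm².
w² = 1,860,000/√2, so w ≈ 1146.8 mm; long side = w√2 ≈ 1621.9 mm.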